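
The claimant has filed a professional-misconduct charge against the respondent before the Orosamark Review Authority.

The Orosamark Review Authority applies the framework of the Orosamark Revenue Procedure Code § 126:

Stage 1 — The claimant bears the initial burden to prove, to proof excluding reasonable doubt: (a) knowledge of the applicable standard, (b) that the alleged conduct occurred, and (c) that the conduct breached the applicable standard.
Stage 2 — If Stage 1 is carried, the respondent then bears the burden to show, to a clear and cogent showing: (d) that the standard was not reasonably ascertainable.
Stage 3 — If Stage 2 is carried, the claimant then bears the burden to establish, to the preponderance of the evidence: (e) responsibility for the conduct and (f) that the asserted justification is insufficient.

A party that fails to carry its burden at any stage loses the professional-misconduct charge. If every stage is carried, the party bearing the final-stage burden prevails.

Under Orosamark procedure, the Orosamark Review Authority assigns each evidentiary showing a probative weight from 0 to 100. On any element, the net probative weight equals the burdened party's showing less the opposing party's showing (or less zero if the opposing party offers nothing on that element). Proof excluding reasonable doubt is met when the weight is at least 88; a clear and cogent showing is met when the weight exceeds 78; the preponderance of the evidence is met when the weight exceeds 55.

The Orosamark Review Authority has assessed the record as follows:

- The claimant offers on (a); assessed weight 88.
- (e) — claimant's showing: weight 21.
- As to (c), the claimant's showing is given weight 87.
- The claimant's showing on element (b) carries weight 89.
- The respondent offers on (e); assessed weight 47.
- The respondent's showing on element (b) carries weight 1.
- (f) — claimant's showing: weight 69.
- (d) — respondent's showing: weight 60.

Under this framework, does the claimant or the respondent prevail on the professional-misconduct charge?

Stage 1 — burden on claimant; standard: proof excluding reasonable doubt (weight is at least 88).
    (a): 88 ≥ 88 [met]
    (b): 89 − 1 = 88 ≥ 88 [met]
    (c): 87 < 88 [not met]
  Stage 1 not carried; the claimant fails its burden.
The analysis ends at Stage 1; the respondent prevails.

respondent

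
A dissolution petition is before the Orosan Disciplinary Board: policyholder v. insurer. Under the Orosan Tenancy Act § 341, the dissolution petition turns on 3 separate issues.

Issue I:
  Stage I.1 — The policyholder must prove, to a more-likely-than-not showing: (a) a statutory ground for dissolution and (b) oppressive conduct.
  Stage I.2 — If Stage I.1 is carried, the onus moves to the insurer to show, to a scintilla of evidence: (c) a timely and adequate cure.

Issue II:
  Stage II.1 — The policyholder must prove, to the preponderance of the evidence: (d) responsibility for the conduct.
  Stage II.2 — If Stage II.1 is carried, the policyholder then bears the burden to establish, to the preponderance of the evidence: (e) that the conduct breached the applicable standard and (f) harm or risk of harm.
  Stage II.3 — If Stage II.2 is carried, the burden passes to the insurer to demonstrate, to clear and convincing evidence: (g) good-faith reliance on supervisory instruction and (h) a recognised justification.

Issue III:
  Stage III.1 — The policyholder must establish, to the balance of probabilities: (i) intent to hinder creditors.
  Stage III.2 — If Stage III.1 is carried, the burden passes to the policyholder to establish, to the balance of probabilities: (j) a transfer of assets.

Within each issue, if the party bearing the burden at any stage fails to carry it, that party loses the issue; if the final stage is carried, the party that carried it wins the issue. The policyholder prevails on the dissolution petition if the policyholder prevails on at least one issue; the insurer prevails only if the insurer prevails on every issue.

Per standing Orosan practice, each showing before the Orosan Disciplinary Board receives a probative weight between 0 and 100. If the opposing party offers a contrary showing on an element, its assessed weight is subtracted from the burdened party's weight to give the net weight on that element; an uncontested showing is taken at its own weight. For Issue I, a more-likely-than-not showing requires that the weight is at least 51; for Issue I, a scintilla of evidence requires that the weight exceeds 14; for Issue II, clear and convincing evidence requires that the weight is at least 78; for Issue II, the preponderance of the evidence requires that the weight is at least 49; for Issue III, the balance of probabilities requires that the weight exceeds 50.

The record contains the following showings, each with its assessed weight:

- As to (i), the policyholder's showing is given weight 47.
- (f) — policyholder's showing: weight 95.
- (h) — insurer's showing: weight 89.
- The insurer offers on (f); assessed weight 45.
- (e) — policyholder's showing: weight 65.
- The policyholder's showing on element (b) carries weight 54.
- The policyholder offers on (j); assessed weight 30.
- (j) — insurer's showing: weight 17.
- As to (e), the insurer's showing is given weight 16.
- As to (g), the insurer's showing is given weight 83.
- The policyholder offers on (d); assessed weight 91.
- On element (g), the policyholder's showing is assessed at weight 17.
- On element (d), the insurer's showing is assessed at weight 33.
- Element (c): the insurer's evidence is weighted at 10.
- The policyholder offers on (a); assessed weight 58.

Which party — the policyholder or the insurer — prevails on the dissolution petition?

— Issue I —
Stage I.1 (policyholder, a more-likely-than-not showing, weight is at least 51): (a) 58 ≥ 51 — meets; (b) 54 ≥ 51 — meets.
  The policyholder carries Stage I.1; the insurer now bears the burden.
Stage I.2 (insurer, a scintilla of evidence, weight exceeds 14): (c) 10 ≤ 14 — fails.
  The insurer does not carry Stage I.2.
So the policyholder prevails on this issue.
— Issue II —
Stage II.1 — burden on policyholder; standard: the preponderance of the evidence (weight is at least 49).
    (d): 91 − 33 = 58 ≥ 49 [met]
  Stage II.1 carried; the burden remains with the policyholder.
Stage II.2 — burden on policyholder; standard: the preponderance of the evidence (weight is at least 49).
    (e): 65 − 16 = 49 ≥ 49 [met]
    (f): 95 − 45 = 50 ≥ 49 [met]
  Stage II.2 carried; the burden shifts to the insurer.
Stage II.3 — burden on insurer; standard: clear and convincing evidence (weight is at least 78).
    (g): 83 − 17 = 66 < 78 [not met]
    (h): 89 ≥ 78 [met]
  The insurer does not carry Stage II.3.
The analysis ends at Stage II.3; the policyholder prevails on this issue.
— Issue III —
Stage III.1 — burden on policyholder; standard: the balance of probabilities (weight exceeds 50).
    (i): 47 ≤ 50 [not met]
  Not every element is met, so the policyholder fails to carry Stage III.1.
The analysis ends at Stage III.1; the insurer prevails on this issue.
Per-issue: Issue I → policyholder; Issue II → policyholder; Issue III → insurer. The policyholder must prevail on at least one issue; overall, the policyholder prevails.

policyholder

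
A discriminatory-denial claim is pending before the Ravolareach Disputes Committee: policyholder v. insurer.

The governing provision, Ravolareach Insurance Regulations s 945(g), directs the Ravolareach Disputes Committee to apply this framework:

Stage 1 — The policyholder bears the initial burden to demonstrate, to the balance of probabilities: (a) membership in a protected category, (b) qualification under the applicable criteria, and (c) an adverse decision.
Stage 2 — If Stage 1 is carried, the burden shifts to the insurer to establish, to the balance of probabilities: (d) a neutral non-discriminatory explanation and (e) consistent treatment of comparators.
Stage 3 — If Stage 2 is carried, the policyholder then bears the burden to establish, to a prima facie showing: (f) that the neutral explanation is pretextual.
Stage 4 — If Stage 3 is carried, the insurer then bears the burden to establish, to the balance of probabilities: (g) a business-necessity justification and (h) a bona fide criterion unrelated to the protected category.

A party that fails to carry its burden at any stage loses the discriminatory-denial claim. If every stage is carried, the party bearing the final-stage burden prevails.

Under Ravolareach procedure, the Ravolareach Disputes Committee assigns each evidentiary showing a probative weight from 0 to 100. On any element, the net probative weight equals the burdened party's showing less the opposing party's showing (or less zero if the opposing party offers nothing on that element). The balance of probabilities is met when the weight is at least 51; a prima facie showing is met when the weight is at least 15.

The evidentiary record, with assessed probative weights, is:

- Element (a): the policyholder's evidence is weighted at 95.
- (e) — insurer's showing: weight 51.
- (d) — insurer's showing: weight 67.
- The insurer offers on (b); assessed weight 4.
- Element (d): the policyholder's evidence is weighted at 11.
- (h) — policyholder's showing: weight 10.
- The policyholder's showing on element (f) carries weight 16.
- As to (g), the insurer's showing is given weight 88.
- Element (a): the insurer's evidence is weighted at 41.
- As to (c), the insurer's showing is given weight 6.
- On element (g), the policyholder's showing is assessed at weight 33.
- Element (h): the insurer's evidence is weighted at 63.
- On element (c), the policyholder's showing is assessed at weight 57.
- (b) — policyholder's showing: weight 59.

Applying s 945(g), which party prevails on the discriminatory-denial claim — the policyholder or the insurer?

Stage 1 (policyholder, the balance of probabilities, weight is at least 51): (a) net 95−41=54 ≥ 51 — meets; (b) net 59−4=55 ≥ 51 — meets; (c) net 57−6=51 ≥ 51 — meets.
  All elements met. The burden passes to the insurer.
Stage 2 (insurer, the balance of probabilities, weight is at least 51): (d) net 67−11=56 ≥ 51 — meets; (e) 51 ≥ 51 — meets.
  Stage 2 is satisfied; the onus moves to the policyholder.
Stage 3 (policyholder, a prima facie showing, weight is at least 15): (f) 16 ≥ 15 — meets.
  Stage 3 carried; the burden shifts to the insurer.
Stage 4 (insurer, the balance of probabilities, weight is at least 51): (g) net 88−33=55 ≥ 51 — meets; (h) net 63−10=53 ≥ 51 — meets.
  All elements met at the final stage.
All stages carried — the insurer prevails.

insurer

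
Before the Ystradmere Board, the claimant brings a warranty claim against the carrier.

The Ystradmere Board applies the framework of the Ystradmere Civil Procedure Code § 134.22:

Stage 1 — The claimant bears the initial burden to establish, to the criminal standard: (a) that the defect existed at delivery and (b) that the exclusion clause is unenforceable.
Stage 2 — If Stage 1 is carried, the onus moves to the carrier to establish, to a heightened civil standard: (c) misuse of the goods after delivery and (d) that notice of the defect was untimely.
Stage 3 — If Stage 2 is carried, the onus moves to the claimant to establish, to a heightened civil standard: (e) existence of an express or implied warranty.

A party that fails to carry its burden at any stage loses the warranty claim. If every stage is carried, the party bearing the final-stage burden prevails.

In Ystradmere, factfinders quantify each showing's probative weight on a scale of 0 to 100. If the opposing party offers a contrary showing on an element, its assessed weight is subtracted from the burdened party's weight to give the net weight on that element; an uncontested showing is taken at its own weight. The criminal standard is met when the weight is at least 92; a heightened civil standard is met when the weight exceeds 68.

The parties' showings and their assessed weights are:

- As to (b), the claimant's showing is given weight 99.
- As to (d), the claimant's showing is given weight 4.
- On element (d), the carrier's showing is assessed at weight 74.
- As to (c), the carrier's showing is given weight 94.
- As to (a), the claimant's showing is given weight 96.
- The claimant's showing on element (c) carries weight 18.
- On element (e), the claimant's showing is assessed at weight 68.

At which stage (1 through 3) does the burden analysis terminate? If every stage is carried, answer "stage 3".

Stage 1 — burden on claimant; standard: the criminal standard (weight is at least 92).
    (a): 96 ≥ 92 [met]
    (b): 99 ≥ 92 [met]
  The claimant carries Stage 1; the carrier now bears the burden.
Stage 2 — burden on carrier; standard: a heightened civil standard (weight exceeds 68).
    (c): 94 − 18 = 76 > 68 [met]
    (d): 74 − 4 = 70 > 68 [met]
  Stage 2 is satisfied; the onus moves to the claimant.
Stage 3 — burden on claimant; standard: a heightened civil standard (weight exceeds 68).
    (e): 68 ≤ 68 [not met]
  Stage 3 not carried; the claimant fails its burden.
So the carrier prevails.

stage 3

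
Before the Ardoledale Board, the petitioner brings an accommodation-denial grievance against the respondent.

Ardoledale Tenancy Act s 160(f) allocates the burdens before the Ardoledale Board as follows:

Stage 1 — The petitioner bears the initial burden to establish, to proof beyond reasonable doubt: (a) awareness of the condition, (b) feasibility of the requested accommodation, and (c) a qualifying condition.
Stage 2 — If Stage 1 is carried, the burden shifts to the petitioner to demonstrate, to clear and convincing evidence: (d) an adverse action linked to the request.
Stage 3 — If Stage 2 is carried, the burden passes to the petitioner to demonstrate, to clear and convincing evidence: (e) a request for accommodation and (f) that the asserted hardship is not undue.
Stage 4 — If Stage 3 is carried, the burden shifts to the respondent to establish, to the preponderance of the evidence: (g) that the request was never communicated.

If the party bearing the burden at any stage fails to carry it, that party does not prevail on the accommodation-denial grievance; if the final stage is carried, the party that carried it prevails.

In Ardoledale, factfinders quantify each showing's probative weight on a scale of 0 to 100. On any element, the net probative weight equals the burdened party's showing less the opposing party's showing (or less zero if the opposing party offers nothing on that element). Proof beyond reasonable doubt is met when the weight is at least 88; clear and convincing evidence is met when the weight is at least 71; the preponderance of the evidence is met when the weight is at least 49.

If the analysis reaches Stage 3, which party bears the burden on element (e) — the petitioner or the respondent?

petitioner

Stage 3's rule assigns the burden to the petitioner (to clear and convincing evidence).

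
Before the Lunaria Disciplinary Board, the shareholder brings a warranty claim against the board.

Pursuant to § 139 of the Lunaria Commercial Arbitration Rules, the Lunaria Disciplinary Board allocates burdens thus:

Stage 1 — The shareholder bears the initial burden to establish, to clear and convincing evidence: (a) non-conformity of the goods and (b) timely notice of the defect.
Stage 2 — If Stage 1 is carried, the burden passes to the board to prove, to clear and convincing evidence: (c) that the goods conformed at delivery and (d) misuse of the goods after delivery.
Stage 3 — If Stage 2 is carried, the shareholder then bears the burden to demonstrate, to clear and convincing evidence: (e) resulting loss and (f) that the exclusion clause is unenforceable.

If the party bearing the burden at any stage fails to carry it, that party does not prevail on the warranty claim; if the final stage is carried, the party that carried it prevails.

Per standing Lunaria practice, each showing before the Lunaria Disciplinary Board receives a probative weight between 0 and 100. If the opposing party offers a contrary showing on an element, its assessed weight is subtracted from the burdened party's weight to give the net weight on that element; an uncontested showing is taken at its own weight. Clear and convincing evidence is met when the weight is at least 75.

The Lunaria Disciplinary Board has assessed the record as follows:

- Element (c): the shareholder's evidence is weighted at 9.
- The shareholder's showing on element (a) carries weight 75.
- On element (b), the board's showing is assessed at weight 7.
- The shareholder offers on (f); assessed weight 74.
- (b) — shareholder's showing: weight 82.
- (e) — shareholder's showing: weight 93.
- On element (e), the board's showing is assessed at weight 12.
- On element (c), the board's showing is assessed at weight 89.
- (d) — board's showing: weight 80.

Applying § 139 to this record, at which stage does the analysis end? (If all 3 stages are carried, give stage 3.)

Stage 1 (shareholder, clear and convincing evidence, weight is at least 75): (a) 75 ≥ 75 — meets; (b) net 82−7=75 ≥ 75 — meets.
  Stage 1 is satisfied; the onus moves to the board.
Stage 2 (board, clear and convincing evidence, weight is at least 75): (c) net 89−9=80 ≥ 75 — meets; (d) 80 ≥ 75 — meets.
  Stage 2 is satisfied; the onus moves to the shareholder.
Stage 3 (shareholder, clear and convincing evidence, weight is at least 75): (e) net 93−12=81 ≥ 75 — meets; (f) 74 < 75 — fails.
  The shareholder does not carry Stage 3.
The analysis ends at Stage 3; the board prevails.

stage 3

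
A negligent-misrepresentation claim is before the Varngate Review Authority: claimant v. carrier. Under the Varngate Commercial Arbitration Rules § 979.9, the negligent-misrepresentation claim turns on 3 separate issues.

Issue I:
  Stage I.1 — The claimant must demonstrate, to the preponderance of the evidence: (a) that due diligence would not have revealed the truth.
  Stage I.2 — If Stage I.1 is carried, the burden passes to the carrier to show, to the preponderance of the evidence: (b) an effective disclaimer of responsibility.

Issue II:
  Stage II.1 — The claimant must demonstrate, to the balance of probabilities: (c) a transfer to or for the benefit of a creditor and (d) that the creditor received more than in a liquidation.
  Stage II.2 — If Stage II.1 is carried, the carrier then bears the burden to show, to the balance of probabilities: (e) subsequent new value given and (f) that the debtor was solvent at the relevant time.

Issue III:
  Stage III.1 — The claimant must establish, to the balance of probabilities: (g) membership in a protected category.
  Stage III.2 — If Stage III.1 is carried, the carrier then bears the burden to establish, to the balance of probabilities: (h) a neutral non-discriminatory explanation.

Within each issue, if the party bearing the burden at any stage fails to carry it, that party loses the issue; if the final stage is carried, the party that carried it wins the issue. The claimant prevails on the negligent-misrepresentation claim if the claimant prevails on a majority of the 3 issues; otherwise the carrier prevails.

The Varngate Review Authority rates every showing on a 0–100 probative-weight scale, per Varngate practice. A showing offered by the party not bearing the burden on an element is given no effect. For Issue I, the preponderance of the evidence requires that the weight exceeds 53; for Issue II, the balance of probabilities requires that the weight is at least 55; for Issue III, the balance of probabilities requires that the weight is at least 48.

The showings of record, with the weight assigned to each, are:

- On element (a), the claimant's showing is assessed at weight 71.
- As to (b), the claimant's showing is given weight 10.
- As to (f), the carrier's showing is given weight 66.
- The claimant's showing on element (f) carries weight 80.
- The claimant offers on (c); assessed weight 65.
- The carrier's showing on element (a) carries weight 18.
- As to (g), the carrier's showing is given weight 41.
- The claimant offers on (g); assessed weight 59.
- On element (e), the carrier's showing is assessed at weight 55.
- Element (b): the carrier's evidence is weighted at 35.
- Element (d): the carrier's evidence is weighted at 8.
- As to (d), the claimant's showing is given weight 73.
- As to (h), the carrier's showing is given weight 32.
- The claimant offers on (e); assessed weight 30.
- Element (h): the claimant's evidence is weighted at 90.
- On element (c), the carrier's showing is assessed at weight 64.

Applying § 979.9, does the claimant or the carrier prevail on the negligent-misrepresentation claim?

claimant

— Issue I —
Stage I.1 — burden on claimant; standard: the preponderance of the evidence (weight exceeds 53).
    (a): 71 (carrier's 18 disregarded) > 53 [met]
  Stage I.1 is satisfied; the onus moves to the carrier.
Stage I.2 — burden on carrier; standard: the preponderance of the evidence (weight exceeds 53).
    (b): 35 (claimant's 10 disregarded) ≤ 53 [not met]
  The carrier does not carry Stage I.2.
So the claimant prevails on this issue.
— Issue II —
Stage II.1 (claimant, the balance of probabilities, weight is at least 55): (c) 65 (carrier's 64 disregarded) ≥ 55 — meets; (d) 73 (carrier's 8 disregarded) ≥ 55 — meets.
  The claimant carries Stage II.1; the carrier now bears the burden.
Stage II.2 (carrier, the balance of probabilities, weight is at least 55): (e) 55 (claimant's 30 disregarded) ≥ 55 — meets; (f) 66 (claimant's 80 disregarded) ≥ 55 — meets.
  The carrier carries the last stage.
All stages carried — the carrier prevails on this issue.
— Issue III —
Stage III.1 — burden on claimant; standard: the balance of probabilities (weight is at least 48).
    (g): 59 (carrier's 41 disregarded) ≥ 48 [met]
  Stage III.1 carried; the burden shifts to the carrier.
Stage III.2 — burden on carrier; standard: the balance of probabilities (weight is at least 48).
    (h): 32 (claimant's 90 disregarded) < 48 [not met]
  Stage III.2 not carried; the carrier fails its burden.
The claimant prevails on this issue.
Per-issue: Issue I → claimant; Issue II → carrier; Issue III → claimant. The claimant must prevail on a majority of issues; overall, the claimant prevails.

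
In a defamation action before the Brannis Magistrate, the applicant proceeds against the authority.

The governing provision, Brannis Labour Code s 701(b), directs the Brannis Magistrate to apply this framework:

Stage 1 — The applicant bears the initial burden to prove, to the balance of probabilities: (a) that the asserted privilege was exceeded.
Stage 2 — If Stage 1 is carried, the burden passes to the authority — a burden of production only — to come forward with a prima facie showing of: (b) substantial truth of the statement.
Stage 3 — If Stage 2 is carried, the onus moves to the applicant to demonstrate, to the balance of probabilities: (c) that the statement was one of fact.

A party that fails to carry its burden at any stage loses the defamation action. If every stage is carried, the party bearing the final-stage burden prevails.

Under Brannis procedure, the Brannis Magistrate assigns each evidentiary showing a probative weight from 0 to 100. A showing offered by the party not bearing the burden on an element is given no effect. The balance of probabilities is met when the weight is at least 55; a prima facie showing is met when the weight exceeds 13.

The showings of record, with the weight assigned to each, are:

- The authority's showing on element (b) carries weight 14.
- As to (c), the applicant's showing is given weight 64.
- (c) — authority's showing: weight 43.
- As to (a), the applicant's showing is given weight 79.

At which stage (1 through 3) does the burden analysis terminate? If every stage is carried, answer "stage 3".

At Stage 1 the applicant must meet the balance of probabilities (weight is at least 55): on (a) the weight is 79, ≥ 55, so (a) meets the standard.
  Stage 1 is satisfied; the onus moves to the authority.
At Stage 2 the authority must meet a prima facie showing (weight exceeds 13): on (b) the weight is 14, which does exceed 13, so (b) meets the standard.
  All elements met. The burden passes to the applicant.
At Stage 3 the applicant must meet the balance of probabilities (weight is at least 55): on (c) the weight is 64 (the authority's 43 is given no effect), ≥ 55, so (c) meets the standard.
  The applicant carries the last stage.
With every stage satisfied, the applicant prevails.

stage 3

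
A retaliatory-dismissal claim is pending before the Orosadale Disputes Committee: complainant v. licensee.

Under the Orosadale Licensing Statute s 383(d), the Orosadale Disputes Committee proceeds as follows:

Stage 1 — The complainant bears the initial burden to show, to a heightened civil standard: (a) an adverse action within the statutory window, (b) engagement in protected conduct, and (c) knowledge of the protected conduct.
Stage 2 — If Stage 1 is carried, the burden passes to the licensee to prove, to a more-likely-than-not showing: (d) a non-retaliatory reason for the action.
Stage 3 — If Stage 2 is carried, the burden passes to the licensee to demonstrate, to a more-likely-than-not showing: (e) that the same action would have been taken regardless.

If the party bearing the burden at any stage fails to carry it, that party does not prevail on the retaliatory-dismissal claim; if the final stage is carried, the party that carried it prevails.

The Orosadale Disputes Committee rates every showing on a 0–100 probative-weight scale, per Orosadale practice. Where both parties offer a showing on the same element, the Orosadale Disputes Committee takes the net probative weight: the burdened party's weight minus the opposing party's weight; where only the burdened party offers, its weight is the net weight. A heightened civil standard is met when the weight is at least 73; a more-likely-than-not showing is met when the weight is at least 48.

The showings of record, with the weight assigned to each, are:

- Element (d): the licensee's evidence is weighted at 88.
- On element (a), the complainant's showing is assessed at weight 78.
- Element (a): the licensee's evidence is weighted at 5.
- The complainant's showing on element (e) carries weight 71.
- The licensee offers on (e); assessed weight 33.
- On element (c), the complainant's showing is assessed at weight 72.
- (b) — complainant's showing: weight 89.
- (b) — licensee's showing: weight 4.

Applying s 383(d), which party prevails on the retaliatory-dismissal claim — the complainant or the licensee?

licensee

Stage 1 (complainant, a heightened civil standard, weight is at least 73): (a) net 78−5=73 ≥ 73 — meets; (b) net 89−4=85 ≥ 73 — meets; (c) 72 < 73 — fails.
  The complainant does not carry Stage 1.
The licensee prevails.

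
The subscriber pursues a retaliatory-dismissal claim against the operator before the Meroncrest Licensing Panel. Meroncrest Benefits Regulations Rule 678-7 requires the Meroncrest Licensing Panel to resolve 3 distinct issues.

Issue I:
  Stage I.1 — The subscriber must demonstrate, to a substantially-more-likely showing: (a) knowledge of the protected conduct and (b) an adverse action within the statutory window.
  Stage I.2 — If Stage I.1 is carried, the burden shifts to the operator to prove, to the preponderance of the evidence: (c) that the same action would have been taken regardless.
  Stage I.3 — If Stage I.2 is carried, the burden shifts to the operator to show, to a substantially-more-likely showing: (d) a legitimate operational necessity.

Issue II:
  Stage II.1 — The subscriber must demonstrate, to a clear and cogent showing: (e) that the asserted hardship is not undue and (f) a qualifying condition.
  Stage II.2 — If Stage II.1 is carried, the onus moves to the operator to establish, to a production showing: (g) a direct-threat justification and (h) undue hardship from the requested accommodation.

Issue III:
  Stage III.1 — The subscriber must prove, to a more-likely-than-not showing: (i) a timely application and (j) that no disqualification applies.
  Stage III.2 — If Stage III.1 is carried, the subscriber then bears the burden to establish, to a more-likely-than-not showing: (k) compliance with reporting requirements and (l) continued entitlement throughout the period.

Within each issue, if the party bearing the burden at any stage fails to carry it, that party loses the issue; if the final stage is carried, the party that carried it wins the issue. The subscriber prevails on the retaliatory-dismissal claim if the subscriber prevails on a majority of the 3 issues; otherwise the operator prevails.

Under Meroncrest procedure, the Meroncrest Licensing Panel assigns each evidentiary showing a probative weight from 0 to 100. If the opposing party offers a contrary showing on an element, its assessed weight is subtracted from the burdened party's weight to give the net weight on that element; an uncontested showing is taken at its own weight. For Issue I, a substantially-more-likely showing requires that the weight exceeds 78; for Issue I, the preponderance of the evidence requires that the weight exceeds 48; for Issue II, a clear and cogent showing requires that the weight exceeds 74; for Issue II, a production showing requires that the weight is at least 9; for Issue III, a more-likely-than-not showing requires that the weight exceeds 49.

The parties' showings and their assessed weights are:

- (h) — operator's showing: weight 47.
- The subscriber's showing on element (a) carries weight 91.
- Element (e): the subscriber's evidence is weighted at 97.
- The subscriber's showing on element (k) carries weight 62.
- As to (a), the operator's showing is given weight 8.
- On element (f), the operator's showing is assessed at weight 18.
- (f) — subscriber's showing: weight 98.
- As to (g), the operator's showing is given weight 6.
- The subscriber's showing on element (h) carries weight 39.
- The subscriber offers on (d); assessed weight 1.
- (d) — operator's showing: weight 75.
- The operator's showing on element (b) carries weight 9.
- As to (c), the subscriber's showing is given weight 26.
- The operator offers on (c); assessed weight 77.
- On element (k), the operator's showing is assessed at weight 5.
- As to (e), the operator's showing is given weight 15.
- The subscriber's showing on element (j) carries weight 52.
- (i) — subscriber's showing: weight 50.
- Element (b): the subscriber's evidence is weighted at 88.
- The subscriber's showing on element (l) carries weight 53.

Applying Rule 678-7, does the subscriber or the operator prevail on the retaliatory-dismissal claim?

subscriber

— Issue I —
Stage I.1 (subscriber, a substantially-more-likely showing, weight exceeds 78): (a) net 91−8=83 > 78 — meets; (b) net 88−9=79 > 78 — meets.
  The subscriber carries Stage I.1; the operator now bears the burden.
Stage I.2 (operator, the preponderance of the evidence, weight exceeds 48): (c) net 77−26=51 > 48 — meets.
  Stage I.2 is satisfied; the operator continues to bear the burden.
Stage I.3 (operator, a substantially-more-likely showing, weight exceeds 78): (d) net 75−1=74 ≤ 78 — fails.
  The operator does not carry Stage I.3.
So the subscriber prevails on this issue.
— Issue II —
At Stage II.1 the subscriber must meet a clear and cogent showing (weight exceeds 74): on (e) the weight is 97 less the opposing 15 gives net 82, > 74, so (e) meets the standard; on (f) the weight is 98 less the opposing 18 gives net 80, > 74, so (f) meets the standard.
  The subscriber carries Stage II.1; the operator now bears the burden.
At Stage II.2 the operator must meet a production showing (weight is at least 9): on (g) the weight is 6, which does not reach 9, so (g) does not meet the standard; on (h) the weight is 47 less the opposing 39 gives net 8, < 9, so (h) does not meet the standard.
  Not every element is met, so the operator fails to carry Stage II.2.
The analysis ends at Stage II.2; the subscriber prevails on this issue.
— Issue III —
Stage III.1 (subscriber, a more-likely-than-not showing, weight exceeds 49): (i) 50 > 49 — meets; (j) 52 > 49 — meets.
  Stage III.1 is satisfied; the subscriber continues to bear the burden.
Stage III.2 (subscriber, a more-likely-than-not showing, weight exceeds 49): (k) net 62−5=57 > 49 — meets; (l) 53 > 49 — meets.
  Stage III.2 carried; the final stage is satisfied.
All stages carried — the subscriber prevails on this issue.
Per-issue: Issue I → subscriber; Issue II → subscriber; Issue III → subscriber. The subscriber must prevail on a majority of issues; overall, the subscriber prevails.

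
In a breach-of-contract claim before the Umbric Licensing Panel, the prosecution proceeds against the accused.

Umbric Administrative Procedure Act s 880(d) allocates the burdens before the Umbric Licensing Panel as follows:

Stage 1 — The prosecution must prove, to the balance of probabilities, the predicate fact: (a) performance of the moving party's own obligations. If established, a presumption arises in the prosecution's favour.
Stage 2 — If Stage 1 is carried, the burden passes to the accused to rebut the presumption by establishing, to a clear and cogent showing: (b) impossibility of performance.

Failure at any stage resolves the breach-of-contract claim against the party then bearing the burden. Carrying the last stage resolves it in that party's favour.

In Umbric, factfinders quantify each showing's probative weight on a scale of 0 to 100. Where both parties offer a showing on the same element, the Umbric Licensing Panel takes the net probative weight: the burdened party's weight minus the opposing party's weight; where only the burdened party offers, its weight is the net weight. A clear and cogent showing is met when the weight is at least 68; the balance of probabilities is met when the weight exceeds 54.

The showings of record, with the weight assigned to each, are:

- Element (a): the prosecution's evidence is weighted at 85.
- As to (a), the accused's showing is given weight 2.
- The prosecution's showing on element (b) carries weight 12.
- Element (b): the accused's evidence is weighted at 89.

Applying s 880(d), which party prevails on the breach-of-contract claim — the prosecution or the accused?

accused

Stage 1 (prosecution, the balance of probabilities, weight exceeds 54): (a) net 85−2=83 > 54 — meets.
  The prosecution carries Stage 1; the accused now bears the burden.
Stage 2 (accused, a clear and cogent showing, weight is at least 68): (b) net 89−12=77 ≥ 68 — meets.
  Stage 2 carried; the final stage is satisfied.
With every stage satisfied, the accused prevails.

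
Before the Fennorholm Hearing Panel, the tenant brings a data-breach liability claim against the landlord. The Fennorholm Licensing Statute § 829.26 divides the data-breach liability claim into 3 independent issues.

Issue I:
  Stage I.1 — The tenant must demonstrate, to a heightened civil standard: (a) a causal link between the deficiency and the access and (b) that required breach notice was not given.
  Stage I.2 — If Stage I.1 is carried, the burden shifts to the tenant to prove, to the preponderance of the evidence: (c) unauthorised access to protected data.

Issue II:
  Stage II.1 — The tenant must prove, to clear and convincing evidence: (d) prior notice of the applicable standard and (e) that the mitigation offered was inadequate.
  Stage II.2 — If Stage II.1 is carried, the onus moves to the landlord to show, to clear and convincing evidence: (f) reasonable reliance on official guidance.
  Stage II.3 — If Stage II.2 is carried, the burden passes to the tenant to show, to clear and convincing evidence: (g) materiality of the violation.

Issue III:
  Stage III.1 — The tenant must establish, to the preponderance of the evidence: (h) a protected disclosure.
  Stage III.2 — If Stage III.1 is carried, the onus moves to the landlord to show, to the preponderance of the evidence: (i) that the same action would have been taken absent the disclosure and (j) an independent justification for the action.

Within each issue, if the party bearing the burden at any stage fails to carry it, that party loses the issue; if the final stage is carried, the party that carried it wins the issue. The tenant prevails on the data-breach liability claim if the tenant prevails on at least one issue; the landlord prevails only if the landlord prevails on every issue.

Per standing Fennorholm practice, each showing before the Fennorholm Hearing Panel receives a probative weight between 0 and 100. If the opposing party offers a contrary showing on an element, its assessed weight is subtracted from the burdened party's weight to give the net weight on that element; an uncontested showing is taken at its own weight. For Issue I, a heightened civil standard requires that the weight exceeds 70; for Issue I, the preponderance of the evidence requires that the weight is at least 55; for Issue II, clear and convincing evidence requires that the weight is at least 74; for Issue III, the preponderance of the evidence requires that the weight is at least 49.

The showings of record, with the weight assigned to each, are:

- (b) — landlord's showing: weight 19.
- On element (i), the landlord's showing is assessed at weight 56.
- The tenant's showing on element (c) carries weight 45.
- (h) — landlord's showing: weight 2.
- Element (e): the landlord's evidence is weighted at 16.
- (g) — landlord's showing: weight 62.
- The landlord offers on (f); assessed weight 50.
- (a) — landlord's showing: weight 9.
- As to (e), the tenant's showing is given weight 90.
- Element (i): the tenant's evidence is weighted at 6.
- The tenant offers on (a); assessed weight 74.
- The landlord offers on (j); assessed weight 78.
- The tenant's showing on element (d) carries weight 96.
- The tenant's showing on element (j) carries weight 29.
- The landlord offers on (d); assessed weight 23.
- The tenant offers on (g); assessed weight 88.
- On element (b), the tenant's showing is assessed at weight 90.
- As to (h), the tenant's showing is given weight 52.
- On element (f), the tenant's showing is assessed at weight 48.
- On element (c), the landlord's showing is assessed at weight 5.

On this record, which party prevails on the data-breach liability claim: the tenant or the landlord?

— Issue I —
Stage I.1 — burden on tenant; standard: a heightened civil standard (weight exceeds 70).
    (a): 74 − 9 = 65 ≤ 70 [not met]
    (b): 90 − 19 = 71 > 70 [met]
  Not every element is met, so the tenant fails to carry Stage I.1.
So the landlord prevails on this issue.
— Issue II —
Stage II.1 — burden on tenant; standard: clear and convincing evidence (weight is at least 74).
    (d): 96 − 23 = 73 < 74 [not met]
    (e): 90 − 16 = 74 ≥ 74 [met]
  Not every element is met, so the tenant fails to carry Stage II.1.
The landlord prevails on this issue.
— Issue III —
Stage III.1 — burden on tenant; standard: the preponderance of the evidence (weight is at least 49).
    (h): 52 − 2 = 50 ≥ 49 [met]
  Stage III.1 is satisfied; the onus moves to the landlord.
Stage III.2 — burden on landlord; standard: the preponderance of the evidence (weight is at least 49).
    (i): 56 − 6 = 50 ≥ 49 [met]
    (j): 78 − 29 = 49 ≥ 49 [met]
  The landlord carries the last stage.
Every stage carried; the landlord prevails on this issue.
Per-issue: Issue I → landlord; Issue II → landlord; Issue III → landlord. The tenant must prevail on at least one issue; overall, the landlord prevails.

landlord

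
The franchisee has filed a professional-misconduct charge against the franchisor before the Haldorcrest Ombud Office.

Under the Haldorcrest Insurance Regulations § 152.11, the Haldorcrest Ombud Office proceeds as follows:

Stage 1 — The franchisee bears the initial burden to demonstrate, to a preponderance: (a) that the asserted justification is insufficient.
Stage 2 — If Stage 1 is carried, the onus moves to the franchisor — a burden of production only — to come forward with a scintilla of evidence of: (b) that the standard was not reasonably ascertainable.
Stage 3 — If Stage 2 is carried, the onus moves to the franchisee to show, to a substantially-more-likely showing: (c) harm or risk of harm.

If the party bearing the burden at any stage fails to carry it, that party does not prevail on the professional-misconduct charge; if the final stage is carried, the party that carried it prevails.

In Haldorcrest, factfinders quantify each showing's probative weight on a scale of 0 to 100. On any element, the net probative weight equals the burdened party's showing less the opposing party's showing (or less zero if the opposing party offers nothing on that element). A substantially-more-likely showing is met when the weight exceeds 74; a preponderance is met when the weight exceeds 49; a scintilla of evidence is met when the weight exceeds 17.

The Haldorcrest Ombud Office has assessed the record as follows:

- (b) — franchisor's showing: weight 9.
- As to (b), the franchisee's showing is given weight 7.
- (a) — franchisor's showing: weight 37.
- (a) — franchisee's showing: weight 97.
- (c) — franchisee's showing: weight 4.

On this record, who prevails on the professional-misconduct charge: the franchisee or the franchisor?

Stage 1 (franchisee, a preponderance, weight exceeds 49): (a) net 97−37=60 > 49 — meets.
  All elements met. The burden passes to the franchisor.
Stage 2 (franchisor, a scintilla of evidence, weight exceeds 17): (b) net 9−7=2 ≤ 17 — fails.
  Not every element is met, so the franchisor fails to carry Stage 2.
The analysis ends at Stage 2; the franchisee prevails.

franchisee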